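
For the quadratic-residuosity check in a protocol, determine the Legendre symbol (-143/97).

-1

Pull out -1: (-143/97) = (-1/97)·(143/97). Since 97 ≡ 1 (mod 4), (-1/97) = +1. Now have (143/97).
Reduce the numerator: 143 ≡ 46 (mod 97), so (143/97) = (46/97).
Factor out 2: 46 = 2·23. Since 97 ≡ 1 (mod 8), (2/97) = +1. Now have (23/97).
97 ≡ 1 (mod 4), so quadratic reciprocity gives (23/97) = (97/23). Reduce: 97 ≡ 5 (mod 23). Now have (5/23).
5 ≡ 1 (mod 4), so quadratic reciprocity gives (5/23) = (23/5). Reduce: 23 ≡ 3 (mod 5). Now have (3/5).
5 ≡ 1 (mod 4), so quadratic reciprocity gives (3/5) = (5/3). Reduce: 5 ≡ 2 (mod 3). Now have (2/3).
Factor out 2: 2 = 2. Since 3 ≡ 3 (mod 8), (2/3) = -1. Now have -(1/3).
(1/3) = 1. Collecting the sign factors: -1.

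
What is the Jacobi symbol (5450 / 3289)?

-1

(5450 / 3289)
  = (2161 / 3289)    [5450 ≡ 2161 mod 3289]
  = (3289 / 2161)    [QR: 2161 ≡ 1 mod 4, sign kept]
  = (1128 / 2161)    [3289 ≡ 1128 mod 2161]
  = (141 / 2161)    [2161 ≡ 1 mod 8 ⇒ (2 / 2161)^3 = +1]
  = (2161 / 141)    [QR: 141 ≡ 1 mod 4, sign kept]
  = (46 / 141)    [2161 ≡ 46 mod 141]
  = -(23 / 141)    [141 ≡ 5 mod 8 ⇒ (2 / 141) = -1]
  = -(141 / 23)    [QR: 141 ≡ 1 mod 4, sign kept]
  = -(3 / 23)    [141 ≡ 3 mod 23]
  = (23 / 3)    [QR: both ≡ 3 mod 4, sign flips]
  = (2 / 3)    [23 ≡ 2 mod 3]
  = -(1 / 3)    [3 ≡ 3 mod 8 ⇒ (2 / 3) = -1]
  = -1    [(1 / 3) = 1]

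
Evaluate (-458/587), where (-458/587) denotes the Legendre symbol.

1

(-458/587)
  = (129/587)    [-458 ≡ 129 mod 587]
  = (587/129)    [QR: 129 ≡ 1 mod 4, sign kept]
  = (71/129)    [587 ≡ 71 mod 129]
  = (129/71)    [QR: 129 ≡ 1 mod 4, sign kept]
  = (58/71)    [129 ≡ 58 mod 71]
  = (29/71)    [71 ≡ 7 mod 8 ⇒ (2/71) = +1]
  = (71/29)    [QR: 29 ≡ 1 mod 4, sign kept]
  = (13/29)    [71 ≡ 13 mod 29]
  = (29/13)    [QR: 13 ≡ 1 mod 4, sign kept]
  = (3/13)    [29 ≡ 3 mod 13]
  = (13/3)    [QR: 13 ≡ 1 mod 4, sign kept]
  = (1/3)    [13 ≡ 1 mod 3]
  = 1    [(1/3) = 1]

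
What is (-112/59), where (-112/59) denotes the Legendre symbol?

-1

(-112/59)
  = (6/59)    [-112 ≡ 6 mod 59]
  = -(3/59)    [59 ≡ 3 mod 8 ⇒ (2/59) = -1]
  = (59/3)    [QR: both ≡ 3 mod 4, sign flips]
  = (2/3)    [59 ≡ 2 mod 3]
  = -(1/3)    [3 ≡ 3 mod 8 ⇒ (2/3) = -1]
  = -1    [(1/3) = 1]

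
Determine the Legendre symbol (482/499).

Factor out 2: 482 = 2·241. Since 499 ≡ 3 (mod 8), (2/499) = -1. Now have -(241/499).
241 ≡ 1 (mod 4), so quadratic reciprocity gives (241/499) = (499/241). Reduce: 499 ≡ 17 (mod 241). Now have -(17/241).
17 ≡ 1 (mod 4), so quadratic reciprocity gives (17/241) = (241/17). Reduce: 241 ≡ 3 (mod 17). Now have -(3/17).
17 ≡ 1 (mod 4), so quadratic reciprocity gives (3/17) = (17/3). Reduce: 17 ≡ 2 (mod 3). Now have -(2/3).
Factor out 2: 2 = 2. Since 3 ≡ 3 (mod 8), (2/3) = -1. Now have (1/3).
(1/3) = 1. Collecting the sign factors: 1.

1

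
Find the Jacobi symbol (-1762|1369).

1

Pull out -1: (-1762|1369) = (-1|1369)·(1762|1369). Since 1369 ≡ 1 (mod 4), (-1|1369) = +1. Now have (1762|1369).
Reduce the numerator: 1762 ≡ 393 (mod 1369), so (1762|1369) = (393|1369).
393 ≡ 1 (mod 4), so quadratic reciprocity gives (393|1369) = (1369|393). Reduce: 1369 ≡ 190 (mod 393). Now have (190|393).
Factor out 2: 190 = 2·95. Since 393 ≡ 1 (mod 8), (2|393) = +1. Now have (95|393).
393 ≡ 1 (mod 4), so quadratic reciprocity gives (95|393) = (393|95). Reduce: 393 ≡ 13 (mod 95). Now have (13|95).
13 ≡ 1 (mod 4), so quadratic reciprocity gives (13|95) = (95|13). Reduce: 95 ≡ 4 (mod 13). Now have (4|13).
Factor out 2: 4 = 2^2. Since 13 ≡ 5 (mod 8), (2|13) = -1, and (2|13)^2 = +1. Now have (1|13).
(1|13) = 1. Collecting the sign factors: 1.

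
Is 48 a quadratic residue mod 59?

yes

Factor out 2: 48 = 2^4·3. Since 59 ≡ 3 (mod 8), (2|59) = -1, and (2|59)^4 = +1. Now have (3|59).
Both 3 ≡ 3 and 59 ≡ 3 (mod 4), so reciprocity gives (3|59) = -(59|3). Reduce: 59 ≡ 2 (mod 3). Now have -(2|3).
Factor out 2: 2 = 2. Since 3 ≡ 3 (mod 8), (2|3) = -1. Now have (1|3).
(1|3) = 1. Collecting the sign factors: 1.
The Legendre symbol is 1, so x^2 ≡ 48 (mod 59) has solution.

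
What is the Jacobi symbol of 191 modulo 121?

1

(191/121)
  = (70/121)    [191 ≡ 70 mod 121]
  = (35/121)    [121 ≡ 1 mod 8 ⇒ (2/121) = +1]
  = (121/35)    [QR: 121 ≡ 1 mod 4, sign kept]
  = (16/35)    [121 ≡ 16 mod 35]
  = (1/35)    [35 ≡ 3 mod 8 ⇒ (2/35)^4 = +1]
  = 1    [(1/35) = 1]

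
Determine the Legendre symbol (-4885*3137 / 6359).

1

By multiplicativity, (-4885·3137 / 6359) = (-4885 / 6359)·(3137 / 6359).
First factor (-4885 / 6359):
Pull out -1: (-4885 / 6359) = (-1 / 6359)·(4885 / 6359). Since 6359 ≡ 3 (mod 4), (-1 / 6359) = -1. Now have -(4885 / 6359).
4885 ≡ 1 (mod 4), so quadratic reciprocity gives (4885 / 6359) = (6359 / 4885). Reduce: 6359 ≡ 1474 (mod 4885). Now have -(1474 / 4885).
Factor out 2: 1474 = 2·737. Since 4885 ≡ 5 (mod 8), (2 / 4885) = -1. Now have (737 / 4885).
737 ≡ 1 (mod 4), so quadratic reciprocity gives (737 / 4885) = (4885 / 737). Reduce: 4885 ≡ 463 (mod 737). Now have (463 / 737).
737 ≡ 1 (mod 4), so quadratic reciprocity gives (463 / 737) = (737 / 463). Reduce: 737 ≡ 274 (mod 463). Now have (274 / 463).
Factor out 2: 274 = 2·137. Since 463 ≡ 7 (mod 8), (2 / 463) = +1. Now have (137 / 463).
137 ≡ 1 (mod 4), so quadratic reciprocity gives (137 / 463) = (463 / 137). Reduce: 463 ≡ 52 (mod 137). Now have (52 / 137).
Factor out 2: 52 = 2^2·13. Since 137 ≡ 1 (mod 8), (2 / 137) = +1, and (2 / 137)^2 = +1. Now have (13 / 137).
13 ≡ 1 (mod 4), so quadratic reciprocity gives (13 / 137) = (137 / 13). Reduce: 137 ≡ 7 (mod 13). Now have (7 / 13).
13 ≡ 1 (mod 4), so quadratic reciprocity gives (7 / 13) = (13 / 7). Reduce: 13 ≡ 6 (mod 7). Now have (6 / 7).
Factor out 2: 6 = 2·3. Since 7 ≡ 7 (mod 8), (2 / 7) = +1. Now have (3 / 7).
Both 3 ≡ 3 and 7 ≡ 3 (mod 4), so reciprocity gives (3 / 7) = -(7 / 3). Reduce: 7 ≡ 1 (mod 3). Now have -(1 / 3).
(1 / 3) = 1. Collecting the sign factors: -1.
Second factor (3137 / 6359):
3137 ≡ 1 (mod 4), so quadratic reciprocity gives (3137 / 6359) = (6359 / 3137). Reduce: 6359 ≡ 85 (mod 3137). Now have (85 / 3137).
85 ≡ 1 (mod 4), so quadratic reciprocity gives (85 / 3137) = (3137 / 85). Reduce: 3137 ≡ 77 (mod 85). Now have (77 / 85).
77 ≡ 1 (mod 4), so quadratic reciprocity gives (77 / 85) = (85 / 77). Reduce: 85 ≡ 8 (mod 77). Now have (8 / 77).
Factor out 2: 8 = 2^3. Since 77 ≡ 5 (mod 8), (2 / 77) = -1, and (2 / 77)^3 = -1. Now have -(1 / 77).
(1 / 77) = 1. Collecting the sign factors: -1.
Product: (-1)·(-1) = 1.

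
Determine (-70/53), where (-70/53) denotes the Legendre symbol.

(-70/53)
  = (36/53)    [-70 ≡ 36 mod 53]
  = (9/53)    [53 ≡ 5 mod 8 ⇒ (2/53)^2 = +1]
  = (53/9)    [QR: 9 ≡ 1 mod 4, sign kept]
  = (8/9)    [53 ≡ 8 mod 9]
  = (1/9)    [9 ≡ 1 mod 8 ⇒ (2/9)^3 = +1]
  = 1    [(1/9) = 1]

1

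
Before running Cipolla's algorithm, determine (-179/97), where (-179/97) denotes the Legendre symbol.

-1

(-179/97)
  = (179/97)    [97 ≡ 1 mod 4 ⇒ (-1/97) = +1]
  = (82/97)    [179 ≡ 82 mod 97]
  = (41/97)    [97 ≡ 1 mod 8 ⇒ (2/97) = +1]
  = (97/41)    [QR: 41 ≡ 1 mod 4, sign kept]
  = (15/41)    [97 ≡ 15 mod 41]
  = (41/15)    [QR: 41 ≡ 1 mod 4, sign kept]
  = (11/15)    [41 ≡ 11 mod 15]
  = -(15/11)    [QR: both ≡ 3 mod 4, sign flips]
  = -(4/11)    [15 ≡ 4 mod 11]
  = -(1/11)    [11 ≡ 3 mod 8 ⇒ (2/11)^2 = +1]
  = -1    [(1/11) = 1]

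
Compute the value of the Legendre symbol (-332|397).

1

(-332|397)
  = (332|397)    [397 ≡ 1 mod 4 ⇒ (-1|397) = +1]
  = (83|397)    [397 ≡ 5 mod 8 ⇒ (2|397)^2 = +1]
  = (397|83)    [QR: 397 ≡ 1 mod 4, sign kept]
  = (65|83)    [397 ≡ 65 mod 83]
  = (83|65)    [QR: 65 ≡ 1 mod 4, sign kept]
  = (18|65)    [83 ≡ 18 mod 65]
  = (9|65)    [65 ≡ 1 mod 8 ⇒ (2|65) = +1]
  = (65|9)    [QR: 9 ≡ 1 mod 4, sign kept]
  = (2|9)    [65 ≡ 2 mod 9]
  = (1|9)    [9 ≡ 1 mod 8 ⇒ (2|9) = +1]
  = 1    [(1|9) = 1]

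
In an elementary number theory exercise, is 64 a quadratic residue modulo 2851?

Factor out 2: 64 = 2^6. Since 2851 ≡ 3 (mod 8), (2|2851) = -1, and (2|2851)^6 = +1. Now have (1|2851).
(1|2851) = 1. Collecting the sign factors: 1.
(64|2851) = 1, and 2851 is prime, so 64 is a quadratic residue mod 2851.

yes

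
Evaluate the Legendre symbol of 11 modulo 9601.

9601 ≡ 1 (mod 4), so quadratic reciprocity gives (11/9601) = (9601/11). Reduce: 9601 ≡ 9 (mod 11). Now have (9/11).
9 ≡ 1 (mod 4), so quadratic reciprocity gives (9/11) = (11/9). Reduce: 11 ≡ 2 (mod 9). Now have (2/9).
Factor out 2: 2 = 2. Since 9 ≡ 1 (mod 8), (2/9) = +1. Now have (1/9).
(1/9) = 1. Collecting the sign factors: 1.

1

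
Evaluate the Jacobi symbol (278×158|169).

By multiplicativity, (278·158|169) = (278|169)·(158|169).
First factor (278|169):
(278|169)
  = (109|169)    [278 ≡ 109 mod 169]
  = (169|109)    [QR: 109 ≡ 1 mod 4, sign kept]
  = (60|109)    [169 ≡ 60 mod 109]
  = (15|109)    [109 ≡ 5 mod 8 ⇒ (2|109)^2 = +1]
  = (109|15)    [QR: 109 ≡ 1 mod 4, sign kept]
  = (4|15)    [109 ≡ 4 mod 15]
  = (1|15)    [15 ≡ 7 mod 8 ⇒ (2|15)^2 = +1]
  = 1    [(1|15) = 1]
Second factor (158|169):
(158|169)
  = (79|169)    [169 ≡ 1 mod 8 ⇒ (2|169) = +1]
  = (169|79)    [QR: 169 ≡ 1 mod 4, sign kept]
  = (11|79)    [169 ≡ 11 mod 79]
  = -(79|11)    [QR: both ≡ 3 mod 4, sign flips]
  = -(2|11)    [79 ≡ 2 mod 11]
  = (1|11)    [11 ≡ 3 mod 8 ⇒ (2|11) = -1]
  = 1    [(1|11) = 1]
Product: (1)·(1) = 1.

1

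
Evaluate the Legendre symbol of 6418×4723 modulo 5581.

By multiplicativity, (6418·4723/5581) = (6418/5581)·(4723/5581).
First factor (6418/5581):
Reduce the numerator: 6418 ≡ 837 (mod 5581), so (6418/5581) = (837/5581).
837 ≡ 1 (mod 4), so quadratic reciprocity gives (837/5581) = (5581/837). Reduce: 5581 ≡ 559 (mod 837). Now have (559/837).
837 ≡ 1 (mod 4), so quadratic reciprocity gives (559/837) = (837/559). Reduce: 837 ≡ 278 (mod 559). Now have (278/559).
Factor out 2: 278 = 2·139. Since 559 ≡ 7 (mod 8), (2/559) = +1. Now have (139/559).
Both 139 ≡ 3 and 559 ≡ 3 (mod 4), so reciprocity gives (139/559) = -(559/139). Reduce: 559 ≡ 3 (mod 139). Now have -(3/139).
Both 3 ≡ 3 and 139 ≡ 3 (mod 4), so reciprocity gives (3/139) = -(139/3). Reduce: 139 ≡ 1 (mod 3). Now have (1/3).
(1/3) = 1. Collecting the sign factors: 1.
Second factor (4723/5581):
5581 ≡ 1 (mod 4), so quadratic reciprocity gives (4723/5581) = (5581/4723). Reduce: 5581 ≡ 858 (mod 4723). Now have (858/4723).
Factor out 2: 858 = 2·429. Since 4723 ≡ 3 (mod 8), (2/4723) = -1. Now have -(429/4723).
429 ≡ 1 (mod 4), so quadratic reciprocity gives (429/4723) = (4723/429). Reduce: 4723 ≡ 4 (mod 429). Now have -(4/429).
Factor out 2: 4 = 2^2. Since 429 ≡ 5 (mod 8), (2/429) = -1, and (2/429)^2 = +1. Now have -(1/429).
(1/429) = 1. Collecting the sign factors: -1.
Product: (1)·(-1) = -1.

-1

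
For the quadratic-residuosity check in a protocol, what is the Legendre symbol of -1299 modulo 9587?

Pull out -1: (-1299|9587) = (-1|9587)·(1299|9587). Since 9587 ≡ 3 (mod 4), (-1|9587) = -1. Now have -(1299|9587).
Both 1299 ≡ 3 and 9587 ≡ 3 (mod 4), so reciprocity gives (1299|9587) = -(9587|1299). Reduce: 9587 ≡ 494 (mod 1299). Now have (494|1299).
Factor out 2: 494 = 2·247. Since 1299 ≡ 3 (mod 8), (2|1299) = -1. Now have -(247|1299).
Both 247 ≡ 3 and 1299 ≡ 3 (mod 4), so reciprocity gives (247|1299) = -(1299|247). Reduce: 1299 ≡ 64 (mod 247). Now have (64|247).
Factor out 2: 64 = 2^6. Since 247 ≡ 7 (mod 8), (2|247) = +1, and (2|247)^6 = +1. Now have (1|247).
(1|247) = 1. Collecting the sign factors: 1.

1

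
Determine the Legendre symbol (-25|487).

-1

Reduce the numerator: -25 ≡ 462 (mod 487), so (-25|487) = (462|487).
Factor out 2: 462 = 2·231. Since 487 ≡ 7 (mod 8), (2|487) = +1. Now have (231|487).
Both 231 ≡ 3 and 487 ≡ 3 (mod 4), so reciprocity gives (231|487) = -(487|231). Reduce: 487 ≡ 25 (mod 231). Now have -(25|231).
25 ≡ 1 (mod 4), so quadratic reciprocity gives (25|231) = (231|25). Reduce: 231 ≡ 6 (mod 25). Now have -(6|25).
Factor out 2: 6 = 2·3. Since 25 ≡ 1 (mod 8), (2|25) = +1. Now have -(3|25).
25 ≡ 1 (mod 4), so quadratic reciprocity gives (3|25) = (25|3). Reduce: 25 ≡ 1 (mod 3). Now have -(1|3).
(1|3) = 1. Collecting the sign factors: -1.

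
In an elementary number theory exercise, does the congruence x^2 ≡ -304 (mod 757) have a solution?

yes

Reduce the numerator: -304 ≡ 453 (mod 757), so (-304/757) = (453/757).
453 ≡ 1 (mod 4), so quadratic reciprocity gives (453/757) = (757/453). Reduce: 757 ≡ 304 (mod 453). Now have (304/453).
Factor out 2: 304 = 2^4·19. Since 453 ≡ 5 (mod 8), (2/453) = -1, and (2/453)^4 = +1. Now have (19/453).
453 ≡ 1 (mod 4), so quadratic reciprocity gives (19/453) = (453/19). Reduce: 453 ≡ 16 (mod 19). Now have (16/19).
Factor out 2: 16 = 2^4. Since 19 ≡ 3 (mod 8), (2/19) = -1, and (2/19)^4 = +1. Now have (1/19).
(1/19) = 1. Collecting the sign factors: 1.
The Legendre symbol is 1, so x^2 ≡ -304 (mod 757) has solution.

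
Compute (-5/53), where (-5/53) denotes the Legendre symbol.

Pull out -1: (-5/53) = (-1/53)·(5/53). Since 53 ≡ 1 (mod 4), (-1/53) = +1. Now have (5/53).
5 ≡ 1 (mod 4), so quadratic reciprocity gives (5/53) = (53/5). Reduce: 53 ≡ 3 (mod 5). Now have (3/5).
5 ≡ 1 (mod 4), so quadratic reciprocity gives (3/5) = (5/3). Reduce: 5 ≡ 2 (mod 3). Now have (2/3).
Factor out 2: 2 = 2. Since 3 ≡ 3 (mod 8), (2/3) = -1. Now have -(1/3).
(1/3) = 1. Collecting the sign factors: -1.

-1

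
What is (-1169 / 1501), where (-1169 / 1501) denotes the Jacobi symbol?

(-1169 / 1501)
  = (332 / 1501)    [-1169 ≡ 332 mod 1501]
  = (83 / 1501)    [1501 ≡ 5 mod 8 ⇒ (2 / 1501)^2 = +1]
  = (1501 / 83)    [QR: 1501 ≡ 1 mod 4, sign kept]
  = (7 / 83)    [1501 ≡ 7 mod 83]
  = -(83 / 7)    [QR: both ≡ 3 mod 4, sign flips]
  = -(6 / 7)    [83 ≡ 6 mod 7]
  = -(3 / 7)    [7 ≡ 7 mod 8 ⇒ (2 / 7) = +1]
  = (7 / 3)    [QR: both ≡ 3 mod 4, sign flips]
  = (1 / 3)    [7 ≡ 1 mod 3]
  = 1    [(1 / 3) = 1]

1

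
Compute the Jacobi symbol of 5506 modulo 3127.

1

Reduce the numerator: 5506 ≡ 2379 (mod 3127), so (5506|3127) = (2379|3127).
Both 2379 ≡ 3 and 3127 ≡ 3 (mod 4), so reciprocity gives (2379|3127) = -(3127|2379). Reduce: 3127 ≡ 748 (mod 2379). Now have -(748|2379).
Factor out 2: 748 = 2^2·187. Since 2379 ≡ 3 (mod 8), (2|2379) = -1, and (2|2379)^2 = +1. Now have -(187|2379).
Both 187 ≡ 3 and 2379 ≡ 3 (mod 4), so reciprocity gives (187|2379) = -(2379|187). Reduce: 2379 ≡ 135 (mod 187). Now have (135|187).
Both 135 ≡ 3 and 187 ≡ 3 (mod 4), so reciprocity gives (135|187) = -(187|135). Reduce: 187 ≡ 52 (mod 135). Now have -(52|135).
Factor out 2: 52 = 2^2·13. Since 135 ≡ 7 (mod 8), (2|135) = +1, and (2|135)^2 = +1. Now have -(13|135).
13 ≡ 1 (mod 4), so quadratic reciprocity gives (13|135) = (135|13). Reduce: 135 ≡ 5 (mod 13). Now have -(5|13).
5 ≡ 1 (mod 4), so quadratic reciprocity gives (5|13) = (13|5). Reduce: 13 ≡ 3 (mod 5). Now have -(3|5).
5 ≡ 1 (mod 4), so quadratic reciprocity gives (3|5) = (5|3). Reduce: 5 ≡ 2 (mod 3). Now have -(2|3).
Factor out 2: 2 = 2. Since 3 ≡ 3 (mod 8), (2|3) = -1. Now have (1|3).
(1|3) = 1. Collecting the sign factors: 1.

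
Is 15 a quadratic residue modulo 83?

(15/83)
  = -(83/15)    [QR: both ≡ 3 mod 4, sign flips]
  = -(8/15)    [83 ≡ 8 mod 15]
  = -(1/15)    [15 ≡ 7 mod 8 ⇒ (2/15)^3 = +1]
  = -1    [(1/15) = 1]
The Legendre symbol is -1, so x^2 ≡ 15 (mod 83) has no solution.

no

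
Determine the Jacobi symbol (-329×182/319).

By multiplicativity, (-329·182/319) = (-329/319)·(182/319).
First factor (-329/319):
Reduce the numerator: -329 ≡ 309 (mod 319), so (-329/319) = (309/319).
309 ≡ 1 (mod 4), so quadratic reciprocity gives (309/319) = (319/309). Reduce: 319 ≡ 10 (mod 309). Now have (10/309).
Factor out 2: 10 = 2·5. Since 309 ≡ 5 (mod 8), (2/309) = -1. Now have -(5/309).
5 ≡ 1 (mod 4), so quadratic reciprocity gives (5/309) = (309/5). Reduce: 309 ≡ 4 (mod 5). Now have -(4/5).
Factor out 2: 4 = 2^2. Since 5 ≡ 5 (mod 8), (2/5) = -1, and (2/5)^2 = +1. Now have -(1/5).
(1/5) = 1. Collecting the sign factors: -1.
Second factor (182/319):
Factor out 2: 182 = 2·91. Since 319 ≡ 7 (mod 8), (2/319) = +1. Now have (91/319).
Both 91 ≡ 3 and 319 ≡ 3 (mod 4), so reciprocity gives (91/319) = -(319/91). Reduce: 319 ≡ 46 (mod 91). Now have -(46/91).
Factor out 2: 46 = 2·23. Since 91 ≡ 3 (mod 8), (2/91) = -1. Now have (23/91).
Both 23 ≡ 3 and 91 ≡ 3 (mod 4), so reciprocity gives (23/91) = -(91/23). Reduce: 91 ≡ 22 (mod 23). Now have -(22/23).
Factor out 2: 22 = 2·11. Since 23 ≡ 7 (mod 8), (2/23) = +1. Now have -(11/23).
Both 11 ≡ 3 and 23 ≡ 3 (mod 4), so reciprocity gives (11/23) = -(23/11). Reduce: 23 ≡ 1 (mod 11). Now have (1/11).
(1/11) = 1. Collecting the sign factors: 1.
Product: (-1)·(1) = -1.

-1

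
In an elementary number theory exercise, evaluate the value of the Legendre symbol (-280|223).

1

Pull out -1: (-280|223) = (-1|223)·(280|223). Since 223 ≡ 3 (mod 4), (-1|223) = -1. Now have -(280|223).
Reduce the numerator: 280 ≡ 57 (mod 223), so (280|223) = (57|223).
57 ≡ 1 (mod 4), so quadratic reciprocity gives (57|223) = (223|57). Reduce: 223 ≡ 52 (mod 57). Now have -(52|57).
Factor out 2: 52 = 2^2·13. Since 57 ≡ 1 (mod 8), (2|57) = +1, and (2|57)^2 = +1. Now have -(13|57).
13 ≡ 1 (mod 4), so quadratic reciprocity gives (13|57) = (57|13). Reduce: 57 ≡ 5 (mod 13). Now have -(5|13).
5 ≡ 1 (mod 4), so quadratic reciprocity gives (5|13) = (13|5). Reduce: 13 ≡ 3 (mod 5). Now have -(3|5).
5 ≡ 1 (mod 4), so quadratic reciprocity gives (3|5) = (5|3). Reduce: 5 ≡ 2 (mod 3). Now have -(2|3).
Factor out 2: 2 = 2. Since 3 ≡ 3 (mod 8), (2|3) = -1. Now have (1|3).
(1|3) = 1. Collecting the sign factors: 1.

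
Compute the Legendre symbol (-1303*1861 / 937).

1

By multiplicativity, (-1303·1861 / 937) = (-1303 / 937)·(1861 / 937).
First factor (-1303 / 937):
(-1303 / 937)
  = (1303 / 937)    [937 ≡ 1 mod 4 ⇒ (-1 / 937) = +1]
  = (366 / 937)    [1303 ≡ 366 mod 937]
  = (183 / 937)    [937 ≡ 1 mod 8 ⇒ (2 / 937) = +1]
  = (937 / 183)    [QR: 937 ≡ 1 mod 4, sign kept]
  = (22 / 183)    [937 ≡ 22 mod 183]
  = (11 / 183)    [183 ≡ 7 mod 8 ⇒ (2 / 183) = +1]
  = -(183 / 11)    [QR: both ≡ 3 mod 4, sign flips]
  = -(7 / 11)    [183 ≡ 7 mod 11]
  = (11 / 7)    [QR: both ≡ 3 mod 4, sign flips]
  = (4 / 7)    [11 ≡ 4 mod 7]
  = (1 / 7)    [7 ≡ 7 mod 8 ⇒ (2 / 7)^2 = +1]
  = 1    [(1 / 7) = 1]
Second factor (1861 / 937):
(1861 / 937)
  = (924 / 937)    [1861 ≡ 924 mod 937]
  = (231 / 937)    [937 ≡ 1 mod 8 ⇒ (2 / 937)^2 = +1]
  = (937 / 231)    [QR: 937 ≡ 1 mod 4, sign kept]
  = (13 / 231)    [937 ≡ 13 mod 231]
  = (231 / 13)    [QR: 13 ≡ 1 mod 4, sign kept]
  = (10 / 13)    [231 ≡ 10 mod 13]
  = -(5 / 13)    [13 ≡ 5 mod 8 ⇒ (2 / 13) = -1]
  = -(13 / 5)    [QR: 5 ≡ 1 mod 4, sign kept]
  = -(3 / 5)    [13 ≡ 3 mod 5]
  = -(5 / 3)    [QR: 5 ≡ 1 mod 4, sign kept]
  = -(2 / 3)    [5 ≡ 2 mod 3]
  = (1 / 3)    [3 ≡ 3 mod 8 ⇒ (2 / 3) = -1]
  = 1    [(1 / 3) = 1]
Product: (1)·(1) = 1.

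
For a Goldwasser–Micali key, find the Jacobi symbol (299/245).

(299/245)
  = (54/245)    [299 ≡ 54 mod 245]
  = -(27/245)    [245 ≡ 5 mod 8 ⇒ (2/245) = -1]
  = -(245/27)    [QR: 245 ≡ 1 mod 4, sign kept]
  = -(2/27)    [245 ≡ 2 mod 27]
  = (1/27)    [27 ≡ 3 mod 8 ⇒ (2/27) = -1]
  = 1    [(1/27) = 1]

1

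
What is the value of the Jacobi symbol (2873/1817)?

(2873/1817)
  = (1056/1817)    [2873 ≡ 1056 mod 1817]
  = (33/1817)    [1817 ≡ 1 mod 8 ⇒ (2/1817)^5 = +1]
  = (1817/33)    [QR: 33 ≡ 1 mod 4, sign kept]
  = (2/33)    [1817 ≡ 2 mod 33]
  = (1/33)    [33 ≡ 1 mod 8 ⇒ (2/33) = +1]
  = 1    [(1/33) = 1]

1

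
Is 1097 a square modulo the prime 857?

(1097/857)
  = (240/857)    [1097 ≡ 240 mod 857]
  = (15/857)    [857 ≡ 1 mod 8 ⇒ (2/857)^4 = +1]
  = (857/15)    [QR: 857 ≡ 1 mod 4, sign kept]
  = (2/15)    [857 ≡ 2 mod 15]
  = (1/15)    [15 ≡ 7 mod 8 ⇒ (2/15) = +1]
  = 1    [(1/15) = 1]
(1097/857) = 1, and 857 is prime, so 1097 is a quadratic residue mod 857.

yes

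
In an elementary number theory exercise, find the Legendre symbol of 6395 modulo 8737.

(6395/8737)
  = (8737/6395)    [QR: 8737 ≡ 1 mod 4, sign kept]
  = (2342/6395)    [8737 ≡ 2342 mod 6395]
  = -(1171/6395)    [6395 ≡ 3 mod 8 ⇒ (2/6395) = -1]
  = (6395/1171)    [QR: both ≡ 3 mod 4, sign flips]
  = (540/1171)    [6395 ≡ 540 mod 1171]
  = (135/1171)    [1171 ≡ 3 mod 8 ⇒ (2/1171)^2 = +1]
  = -(1171/135)    [QR: both ≡ 3 mod 4, sign flips]
  = -(91/135)    [1171 ≡ 91 mod 135]
  = (135/91)    [QR: both ≡ 3 mod 4, sign flips]
  = (44/91)    [135 ≡ 44 mod 91]
  = (11/91)    [91 ≡ 3 mod 8 ⇒ (2/91)^2 = +1]
  = -(91/11)    [QR: both ≡ 3 mod 4, sign flips]
  = -(3/11)    [91 ≡ 3 mod 11]
  = (11/3)    [QR: both ≡ 3 mod 4, sign flips]
  = (2/3)    [11 ≡ 2 mod 3]
  = -(1/3)    [3 ≡ 3 mod 8 ⇒ (2/3) = -1]
  = -1    [(1/3) = 1]

-1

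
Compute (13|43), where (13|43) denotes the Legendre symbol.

(13|43)
  = (43|13)    [QR: 13 ≡ 1 mod 4, sign kept]
  = (4|13)    [43 ≡ 4 mod 13]
  = (1|13)    [13 ≡ 5 mod 8 ⇒ (2|13)^2 = +1]
  = 1    [(1|13) = 1]

1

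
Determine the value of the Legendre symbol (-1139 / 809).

1

(-1139 / 809)
  = (1139 / 809)    [809 ≡ 1 mod 4 ⇒ (-1 / 809) = +1]
  = (330 / 809)    [1139 ≡ 330 mod 809]
  = (165 / 809)    [809 ≡ 1 mod 8 ⇒ (2 / 809) = +1]
  = (809 / 165)    [QR: 165 ≡ 1 mod 4, sign kept]
  = (149 / 165)    [809 ≡ 149 mod 165]
  = (165 / 149)    [QR: 149 ≡ 1 mod 4, sign kept]
  = (16 / 149)    [165 ≡ 16 mod 149]
  = (1 / 149)    [149 ≡ 5 mod 8 ⇒ (2 / 149)^4 = +1]
  = 1    [(1 / 149) = 1]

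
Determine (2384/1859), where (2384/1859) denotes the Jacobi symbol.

Reduce the numerator: 2384 ≡ 525 (mod 1859), so (2384/1859) = (525/1859).
525 ≡ 1 (mod 4), so quadratic reciprocity gives (525/1859) = (1859/525). Reduce: 1859 ≡ 284 (mod 525). Now have (284/525).
Factor out 2: 284 = 2^2·71. Since 525 ≡ 5 (mod 8), (2/525) = -1, and (2/525)^2 = +1. Now have (71/525).
525 ≡ 1 (mod 4), so quadratic reciprocity gives (71/525) = (525/71). Reduce: 525 ≡ 28 (mod 71). Now have (28/71).
Factor out 2: 28 = 2^2·7. Since 71 ≡ 7 (mod 8), (2/71) = +1, and (2/71)^2 = +1. Now have (7/71).
Both 7 ≡ 3 and 71 ≡ 3 (mod 4), so reciprocity gives (7/71) = -(71/7). Reduce: 71 ≡ 1 (mod 7). Now have -(1/7).
(1/7) = 1. Collecting the sign factors: -1.

-1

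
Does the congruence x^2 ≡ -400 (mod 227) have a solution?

no

Pull out -1: (-400/227) = (-1/227)·(400/227). Since 227 ≡ 3 (mod 4), (-1/227) = -1. Now have -(400/227).
Reduce the numerator: 400 ≡ 173 (mod 227), so (400/227) = (173/227).
173 ≡ 1 (mod 4), so quadratic reciprocity gives (173/227) = (227/173). Reduce: 227 ≡ 54 (mod 173). Now have -(54/173).
Factor out 2: 54 = 2·27. Since 173 ≡ 5 (mod 8), (2/173) = -1. Now have (27/173).
173 ≡ 1 (mod 4), so quadratic reciprocity gives (27/173) = (173/27). Reduce: 173 ≡ 11 (mod 27). Now have (11/27).
Both 11 ≡ 3 and 27 ≡ 3 (mod 4), so reciprocity gives (11/27) = -(27/11). Reduce: 27 ≡ 5 (mod 11). Now have -(5/11).
5 ≡ 1 (mod 4), so quadratic reciprocity gives (5/11) = (11/5). Reduce: 11 ≡ 1 (mod 5). Now have -(1/5).
(1/5) = 1. Collecting the sign factors: -1.
The Legendre symbol is -1, so x^2 ≡ -400 (mod 227) has no solution.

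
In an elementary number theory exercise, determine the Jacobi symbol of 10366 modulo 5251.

(10366 / 5251)
  = (5115 / 5251)    [10366 ≡ 5115 mod 5251]
  = -(5251 / 5115)    [QR: both ≡ 3 mod 4, sign flips]
  = -(136 / 5115)    [5251 ≡ 136 mod 5115]
  = (17 / 5115)    [5115 ≡ 3 mod 8 ⇒ (2 / 5115)^3 = -1]
  = (5115 / 17)    [QR: 17 ≡ 1 mod 4, sign kept]
  = (15 / 17)    [5115 ≡ 15 mod 17]
  = (17 / 15)    [QR: 17 ≡ 1 mod 4, sign kept]
  = (2 / 15)    [17 ≡ 2 mod 15]
  = (1 / 15)    [15 ≡ 7 mod 8 ⇒ (2 / 15) = +1]
  = 1    [(1 / 15) = 1]

1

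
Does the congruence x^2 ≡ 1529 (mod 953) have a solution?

yes

(1529/953)
  = (576/953)    [1529 ≡ 576 mod 953]
  = (9/953)    [953 ≡ 1 mod 8 ⇒ (2/953)^6 = +1]
  = (953/9)    [QR: 9 ≡ 1 mod 4, sign kept]
  = (8/9)    [953 ≡ 8 mod 9]
  = (1/9)    [9 ≡ 1 mod 8 ⇒ (2/9)^3 = +1]
  = 1    [(1/9) = 1]
(1529/953) = 1, and 953 is prime, so 1529 is a quadratic residue mod 953.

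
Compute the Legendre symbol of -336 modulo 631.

(-336/631)
  = -(336/631)    [631 ≡ 3 mod 4 ⇒ (-1/631) = -1]
  = -(21/631)    [631 ≡ 7 mod 8 ⇒ (2/631)^4 = +1]
  = -(631/21)    [QR: 21 ≡ 1 mod 4, sign kept]
  = -(1/21)    [631 ≡ 1 mod 21]
  = -1    [(1/21) = 1]

-1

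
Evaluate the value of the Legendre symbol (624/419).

(624/419)
  = (205/419)    [624 ≡ 205 mod 419]
  = (419/205)    [QR: 205 ≡ 1 mod 4, sign kept]
  = (9/205)    [419 ≡ 9 mod 205]
  = (205/9)    [QR: 9 ≡ 1 mod 4, sign kept]
  = (7/9)    [205 ≡ 7 mod 9]
  = (9/7)    [QR: 9 ≡ 1 mod 4, sign kept]
  = (2/7)    [9 ≡ 2 mod 7]
  = (1/7)    [7 ≡ 7 mod 8 ⇒ (2/7) = +1]
  = 1    [(1/7) = 1]

1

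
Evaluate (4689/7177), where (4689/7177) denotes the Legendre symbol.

1

4689 ≡ 1 (mod 4), so quadratic reciprocity gives (4689/7177) = (7177/4689). Reduce: 7177 ≡ 2488 (mod 4689). Now have (2488/4689).
Factor out 2: 2488 = 2^3·311. Since 4689 ≡ 1 (mod 8), (2/4689) = +1, and (2/4689)^3 = +1. Now have (311/4689).
4689 ≡ 1 (mod 4), so quadratic reciprocity gives (311/4689) = (4689/311). Reduce: 4689 ≡ 24 (mod 311). Now have (24/311).
Factor out 2: 24 = 2^3·3. Since 311 ≡ 7 (mod 8), (2/311) = +1, and (2/311)^3 = +1. Now have (3/311).
Both 3 ≡ 3 and 311 ≡ 3 (mod 4), so reciprocity gives (3/311) = -(311/3). Reduce: 311 ≡ 2 (mod 3). Now have -(2/3).
Factor out 2: 2 = 2. Since 3 ≡ 3 (mod 8), (2/3) = -1. Now have (1/3).
(1/3) = 1. Collecting the sign factors: 1.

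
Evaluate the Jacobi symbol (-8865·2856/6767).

-1

By multiplicativity, (-8865·2856/6767) = (-8865/6767)·(2856/6767).
First factor (-8865/6767):
Reduce the numerator: -8865 ≡ 4669 (mod 6767), so (-8865/6767) = (4669/6767).
4669 ≡ 1 (mod 4), so quadratic reciprocity gives (4669/6767) = (6767/4669). Reduce: 6767 ≡ 2098 (mod 4669). Now have (2098/4669).
Factor out 2: 2098 = 2·1049. Since 4669 ≡ 5 (mod 8), (2/4669) = -1. Now have -(1049/4669).
1049 ≡ 1 (mod 4), so quadratic reciprocity gives (1049/4669) = (4669/1049). Reduce: 4669 ≡ 473 (mod 1049). Now have -(473/1049).
473 ≡ 1 (mod 4), so quadratic reciprocity gives (473/1049) = (1049/473). Reduce: 1049 ≡ 103 (mod 473). Now have -(103/473).
473 ≡ 1 (mod 4), so quadratic reciprocity gives (103/473) = (473/103). Reduce: 473 ≡ 61 (mod 103). Now have -(61/103).
61 ≡ 1 (mod 4), so quadratic reciprocity gives (61/103) = (103/61). Reduce: 103 ≡ 42 (mod 61). Now have -(42/61).
Factor out 2: 42 = 2·21. Since 61 ≡ 5 (mod 8), (2/61) = -1. Now have (21/61).
21 ≡ 1 (mod 4), so quadratic reciprocity gives (21/61) = (61/21). Reduce: 61 ≡ 19 (mod 21). Now have (19/21).
21 ≡ 1 (mod 4), so quadratic reciprocity gives (19/21) = (21/19). Reduce: 21 ≡ 2 (mod 19). Now have (2/19).
Factor out 2: 2 = 2. Since 19 ≡ 3 (mod 8), (2/19) = -1. Now have -(1/19).
(1/19) = 1. Collecting the sign factors: -1.
Second factor (2856/6767):
Factor out 2: 2856 = 2^3·357. Since 6767 ≡ 7 (mod 8), (2/6767) = +1, and (2/6767)^3 = +1. Now have (357/6767).
357 ≡ 1 (mod 4), so quadratic reciprocity gives (357/6767) = (6767/357). Reduce: 6767 ≡ 341 (mod 357). Now have (341/357).
341 ≡ 1 (mod 4), so quadratic reciprocity gives (341/357) = (357/341). Reduce: 357 ≡ 16 (mod 341). Now have (16/341).
Factor out 2: 16 = 2^4. Since 341 ≡ 5 (mod 8), (2/341) = -1, and (2/341)^4 = +1. Now have (1/341).
(1/341) = 1. Collecting the sign factors: 1.
Product: (-1)·(1) = -1.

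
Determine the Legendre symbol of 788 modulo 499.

Reduce the numerator: 788 ≡ 289 (mod 499), so (788/499) = (289/499).
289 ≡ 1 (mod 4), so quadratic reciprocity gives (289/499) = (499/289). Reduce: 499 ≡ 210 (mod 289). Now have (210/289).
Factor out 2: 210 = 2·105. Since 289 ≡ 1 (mod 8), (2/289) = +1. Now have (105/289).
105 ≡ 1 (mod 4), so quadratic reciprocity gives (105/289) = (289/105). Reduce: 289 ≡ 79 (mod 105). Now have (79/105).
105 ≡ 1 (mod 4), so quadratic reciprocity gives (79/105) = (105/79). Reduce: 105 ≡ 26 (mod 79). Now have (26/79).
Factor out 2: 26 = 2·13. Since 79 ≡ 7 (mod 8), (2/79) = +1. Now have (13/79).
13 ≡ 1 (mod 4), so quadratic reciprocity gives (13/79) = (79/13). Reduce: 79 ≡ 1 (mod 13). Now have (1/13).
(1/13) = 1. Collecting the sign factors: 1.

1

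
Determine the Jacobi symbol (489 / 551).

-1

489 ≡ 1 (mod 4), so quadratic reciprocity gives (489 / 551) = (551 / 489). Reduce: 551 ≡ 62 (mod 489). Now have (62 / 489).
Factor out 2: 62 = 2·31. Since 489 ≡ 1 (mod 8), (2 / 489) = +1. Now have (31 / 489).
489 ≡ 1 (mod 4), so quadratic reciprocity gives (31 / 489) = (489 / 31). Reduce: 489 ≡ 24 (mod 31). Now have (24 / 31).
Factor out 2: 24 = 2^3·3. Since 31 ≡ 7 (mod 8), (2 / 31) = +1, and (2 / 31)^3 = +1. Now have (3 / 31).
Both 3 ≡ 3 and 31 ≡ 3 (mod 4), so reciprocity gives (3 / 31) = -(31 / 3). Reduce: 31 ≡ 1 (mod 3). Now have -(1 / 3).
(1 / 3) = 1. Collecting the sign factors: -1.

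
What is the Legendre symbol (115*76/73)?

By multiplicativity, (115·76/73) = (115/73)·(76/73).
First factor (115/73):
(115/73)
  = (42/73)    [115 ≡ 42 mod 73]
  = (21/73)    [73 ≡ 1 mod 8 ⇒ (2/73) = +1]
  = (73/21)    [QR: 21 ≡ 1 mod 4, sign kept]
  = (10/21)    [73 ≡ 10 mod 21]
  = -(5/21)    [21 ≡ 5 mod 8 ⇒ (2/21) = -1]
  = -(21/5)    [QR: 5 ≡ 1 mod 4, sign kept]
  = -(1/5)    [21 ≡ 1 mod 5]
  = -1    [(1/5) = 1]
Second factor (76/73):
(76/73)
  = (3/73)    [76 ≡ 3 mod 73]
  = (73/3)    [QR: 73 ≡ 1 mod 4, sign kept]
  = (1/3)    [73 ≡ 1 mod 3]
  = 1    [(1/3) = 1]
Product: (-1)·(1) = -1.

-1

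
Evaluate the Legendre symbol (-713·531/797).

By multiplicativity, (-713·531/797) = (-713/797)·(531/797).
First factor (-713/797):
Pull out -1: (-713/797) = (-1/797)·(713/797). Since 797 ≡ 1 (mod 4), (-1/797) = +1. Now have (713/797).
713 ≡ 1 (mod 4), so quadratic reciprocity gives (713/797) = (797/713). Reduce: 797 ≡ 84 (mod 713). Now have (84/713).
Factor out 2: 84 = 2^2·21. Since 713 ≡ 1 (mod 8), (2/713) = +1, and (2/713)^2 = +1. Now have (21/713).
21 ≡ 1 (mod 4), so quadratic reciprocity gives (21/713) = (713/21). Reduce: 713 ≡ 20 (mod 21). Now have (20/21).
Factor out 2: 20 = 2^2·5. Since 21 ≡ 5 (mod 8), (2/21) = -1, and (2/21)^2 = +1. Now have (5/21).
5 ≡ 1 (mod 4), so quadratic reciprocity gives (5/21) = (21/5). Reduce: 21 ≡ 1 (mod 5). Now have (1/5).
(1/5) = 1. Collecting the sign factors: 1.
Second factor (531/797):
797 ≡ 1 (mod 4), so quadratic reciprocity gives (531/797) = (797/531). Reduce: 797 ≡ 266 (mod 531). Now have (266/531).
Factor out 2: 266 = 2·133. Since 531 ≡ 3 (mod 8), (2/531) = -1. Now have -(133/531).
133 ≡ 1 (mod 4), so quadratic reciprocity gives (133/531) = (531/133). Reduce: 531 ≡ 132 (mod 133). Now have -(132/133).
Factor out 2: 132 = 2^2·33. Since 133 ≡ 5 (mod 8), (2/133) = -1, and (2/133)^2 = +1. Now have -(33/133).
33 ≡ 1 (mod 4), so quadratic reciprocity gives (33/133) = (133/33). Reduce: 133 ≡ 1 (mod 33). Now have -(1/33).
(1/33) = 1. Collecting the sign factors: -1.
Product: (1)·(-1) = -1.

-1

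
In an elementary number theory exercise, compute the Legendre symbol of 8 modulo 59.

-1

Factor out 2: 8 = 2^3. Since 59 ≡ 3 (mod 8), (2 / 59) = -1, and (2 / 59)^3 = -1. Now have -(1 / 59).
(1 / 59) = 1. Collecting the sign factors: -1.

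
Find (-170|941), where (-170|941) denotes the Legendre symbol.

1

(-170|941)
  = (170|941)    [941 ≡ 1 mod 4 ⇒ (-1|941) = +1]
  = -(85|941)    [941 ≡ 5 mod 8 ⇒ (2|941) = -1]
  = -(941|85)    [QR: 85 ≡ 1 mod 4, sign kept]
  = -(6|85)    [941 ≡ 6 mod 85]
  = (3|85)    [85 ≡ 5 mod 8 ⇒ (2|85) = -1]
  = (85|3)    [QR: 85 ≡ 1 mod 4, sign kept]
  = (1|3)    [85 ≡ 1 mod 3]
  = 1    [(1|3) = 1]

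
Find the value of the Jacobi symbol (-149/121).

1

(-149/121)
  = (93/121)    [-149 ≡ 93 mod 121]
  = (121/93)    [QR: 93 ≡ 1 mod 4, sign kept]
  = (28/93)    [121 ≡ 28 mod 93]
  = (7/93)    [93 ≡ 5 mod 8 ⇒ (2/93)^2 = +1]
  = (93/7)    [QR: 93 ≡ 1 mod 4, sign kept]
  = (2/7)    [93 ≡ 2 mod 7]
  = (1/7)    [7 ≡ 7 mod 8 ⇒ (2/7) = +1]
  = 1    [(1/7) = 1]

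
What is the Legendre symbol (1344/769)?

Reduce the numerator: 1344 ≡ 575 (mod 769), so (1344/769) = (575/769).
769 ≡ 1 (mod 4), so quadratic reciprocity gives (575/769) = (769/575). Reduce: 769 ≡ 194 (mod 575). Now have (194/575).
Factor out 2: 194 = 2·97. Since 575 ≡ 7 (mod 8), (2/575) = +1. Now have (97/575).
97 ≡ 1 (mod 4), so quadratic reciprocity gives (97/575) = (575/97). Reduce: 575 ≡ 90 (mod 97). Now have (90/97).
Factor out 2: 90 = 2·45. Since 97 ≡ 1 (mod 8), (2/97) = +1. Now have (45/97).
45 ≡ 1 (mod 4), so quadratic reciprocity gives (45/97) = (97/45). Reduce: 97 ≡ 7 (mod 45). Now have (7/45).
45 ≡ 1 (mod 4), so quadratic reciprocity gives (7/45) = (45/7). Reduce: 45 ≡ 3 (mod 7). Now have (3/7).
Both 3 ≡ 3 and 7 ≡ 3 (mod 4), so reciprocity gives (3/7) = -(7/3). Reduce: 7 ≡ 1 (mod 3). Now have -(1/3).
(1/3) = 1. Collecting the sign factors: -1.

-1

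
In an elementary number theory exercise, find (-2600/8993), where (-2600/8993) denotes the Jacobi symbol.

1

(-2600/8993)
  = (6393/8993)    [-2600 ≡ 6393 mod 8993]
  = (8993/6393)    [QR: 6393 ≡ 1 mod 4, sign kept]
  = (2600/6393)    [8993 ≡ 2600 mod 6393]
  = (325/6393)    [6393 ≡ 1 mod 8 ⇒ (2/6393)^3 = +1]
  = (6393/325)    [QR: 325 ≡ 1 mod 4, sign kept]
  = (218/325)    [6393 ≡ 218 mod 325]
  = -(109/325)    [325 ≡ 5 mod 8 ⇒ (2/325) = -1]
  = -(325/109)    [QR: 109 ≡ 1 mod 4, sign kept]
  = -(107/109)    [325 ≡ 107 mod 109]
  = -(109/107)    [QR: 109 ≡ 1 mod 4, sign kept]
  = -(2/107)    [109 ≡ 2 mod 107]
  = (1/107)    [107 ≡ 3 mod 8 ⇒ (2/107) = -1]
  = 1    [(1/107) = 1]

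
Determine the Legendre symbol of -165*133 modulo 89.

-1

By multiplicativity, (-165·133/89) = (-165/89)·(133/89).
First factor (-165/89):
Reduce the numerator: -165 ≡ 13 (mod 89), so (-165/89) = (13/89).
13 ≡ 1 (mod 4), so quadratic reciprocity gives (13/89) = (89/13). Reduce: 89 ≡ 11 (mod 13). Now have (11/13).
13 ≡ 1 (mod 4), so quadratic reciprocity gives (11/13) = (13/11). Reduce: 13 ≡ 2 (mod 11). Now have (2/11).
Factor out 2: 2 = 2. Since 11 ≡ 3 (mod 8), (2/11) = -1. Now have -(1/11).
(1/11) = 1. Collecting the sign factors: -1.
Second factor (133/89):
Reduce the numerator: 133 ≡ 44 (mod 89), so (133/89) = (44/89).
Factor out 2: 44 = 2^2·11. Since 89 ≡ 1 (mod 8), (2/89) = +1, and (2/89)^2 = +1. Now have (11/89).
89 ≡ 1 (mod 4), so quadratic reciprocity gives (11/89) = (89/11). Reduce: 89 ≡ 1 (mod 11). Now have (1/11).
(1/11) = 1. Collecting the sign factors: 1.
Product: (-1)·(1) = -1.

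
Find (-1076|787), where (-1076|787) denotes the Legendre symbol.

Pull out -1: (-1076|787) = (-1|787)·(1076|787). Since 787 ≡ 3 (mod 4), (-1|787) = -1. Now have -(1076|787).
Reduce the numerator: 1076 ≡ 289 (mod 787), so (1076|787) = (289|787).
289 ≡ 1 (mod 4), so quadratic reciprocity gives (289|787) = (787|289). Reduce: 787 ≡ 209 (mod 289). Now have -(209|289).
209 ≡ 1 (mod 4), so quadratic reciprocity gives (209|289) = (289|209). Reduce: 289 ≡ 80 (mod 209). Now have -(80|209).
Factor out 2: 80 = 2^4·5. Since 209 ≡ 1 (mod 8), (2|209) = +1, and (2|209)^4 = +1. Now have -(5|209).
5 ≡ 1 (mod 4), so quadratic reciprocity gives (5|209) = (209|5). Reduce: 209 ≡ 4 (mod 5). Now have -(4|5).
Factor out 2: 4 = 2^2. Since 5 ≡ 5 (mod 8), (2|5) = -1, and (2|5)^2 = +1. Now have -(1|5).
(1|5) = 1. Collecting the sign factors: -1.

-1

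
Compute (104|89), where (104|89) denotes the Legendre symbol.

(104|89)
  = (15|89)    [104 ≡ 15 mod 89]
  = (89|15)    [QR: 89 ≡ 1 mod 4, sign kept]
  = (14|15)    [89 ≡ 14 mod 15]
  = (7|15)    [15 ≡ 7 mod 8 ⇒ (2|15) = +1]
  = -(15|7)    [QR: both ≡ 3 mod 4, sign flips]
  = -(1|7)    [15 ≡ 1 mod 7]
  = -1    [(1|7) = 1]

-1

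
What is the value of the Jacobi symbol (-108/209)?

(-108/209)
  = (108/209)    [209 ≡ 1 mod 4 ⇒ (-1/209) = +1]
  = (27/209)    [209 ≡ 1 mod 8 ⇒ (2/209)^2 = +1]
  = (209/27)    [QR: 209 ≡ 1 mod 4, sign kept]
  = (20/27)    [209 ≡ 20 mod 27]
  = (5/27)    [27 ≡ 3 mod 8 ⇒ (2/27)^2 = +1]
  = (27/5)    [QR: 5 ≡ 1 mod 4, sign kept]
  = (2/5)    [27 ≡ 2 mod 5]
  = -(1/5)    [5 ≡ 5 mod 8 ⇒ (2/5) = -1]
  = -1    [(1/5) = 1]

-1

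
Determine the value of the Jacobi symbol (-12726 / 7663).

-1

(-12726 / 7663)
  = (2600 / 7663)    [-12726 ≡ 2600 mod 7663]
  = (325 / 7663)    [7663 ≡ 7 mod 8 ⇒ (2 / 7663)^3 = +1]
  = (7663 / 325)    [QR: 325 ≡ 1 mod 4, sign kept]
  = (188 / 325)    [7663 ≡ 188 mod 325]
  = (47 / 325)    [325 ≡ 5 mod 8 ⇒ (2 / 325)^2 = +1]
  = (325 / 47)    [QR: 325 ≡ 1 mod 4, sign kept]
  = (43 / 47)    [325 ≡ 43 mod 47]
  = -(47 / 43)    [QR: both ≡ 3 mod 4, sign flips]
  = -(4 / 43)    [47 ≡ 4 mod 43]
  = -(1 / 43)    [43 ≡ 3 mod 8 ⇒ (2 / 43)^2 = +1]
  = -1    [(1 / 43) = 1]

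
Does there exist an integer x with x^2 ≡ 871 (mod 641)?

no

(871/641)
  = (230/641)    [871 ≡ 230 mod 641]
  = (115/641)    [641 ≡ 1 mod 8 ⇒ (2/641) = +1]
  = (641/115)    [QR: 641 ≡ 1 mod 4, sign kept]
  = (66/115)    [641 ≡ 66 mod 115]
  = -(33/115)    [115 ≡ 3 mod 8 ⇒ (2/115) = -1]
  = -(115/33)    [QR: 33 ≡ 1 mod 4, sign kept]
  = -(16/33)    [115 ≡ 16 mod 33]
  = -(1/33)    [33 ≡ 1 mod 8 ⇒ (2/33)^4 = +1]
  = -1    [(1/33) = 1]
(871/641) = -1, and 641 is prime, so 871 is not a quadratic residue mod 641.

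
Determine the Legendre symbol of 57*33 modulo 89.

By multiplicativity, (57·33/89) = (57/89)·(33/89).
First factor (57/89):
57 ≡ 1 (mod 4), so quadratic reciprocity gives (57/89) = (89/57). Reduce: 89 ≡ 32 (mod 57). Now have (32/57).
Factor out 2: 32 = 2^5. Since 57 ≡ 1 (mod 8), (2/57) = +1, and (2/57)^5 = +1. Now have (1/57).
(1/57) = 1. Collecting the sign factors: 1.
Second factor (33/89):
33 ≡ 1 (mod 4), so quadratic reciprocity gives (33/89) = (89/33). Reduce: 89 ≡ 23 (mod 33). Now have (23/33).
33 ≡ 1 (mod 4), so quadratic reciprocity gives (23/33) = (33/23). Reduce: 33 ≡ 10 (mod 23). Now have (10/23).
Factor out 2: 10 = 2·5. Since 23 ≡ 7 (mod 8), (2/23) = +1. Now have (5/23).
5 ≡ 1 (mod 4), so quadratic reciprocity gives (5/23) = (23/5). Reduce: 23 ≡ 3 (mod 5). Now have (3/5).
5 ≡ 1 (mod 4), so quadratic reciprocity gives (3/5) = (5/3). Reduce: 5 ≡ 2 (mod 3). Now have (2/3).
Factor out 2: 2 = 2. Since 3 ≡ 3 (mod 8), (2/3) = -1. Now have -(1/3).
(1/3) = 1. Collecting the sign factors: -1.
Product: (1)·(-1) = -1.

-1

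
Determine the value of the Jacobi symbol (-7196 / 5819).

(-7196 / 5819)
  = -(7196 / 5819)    [5819 ≡ 3 mod 4 ⇒ (-1 / 5819) = -1]
  = -(1377 / 5819)    [7196 ≡ 1377 mod 5819]
  = -(5819 / 1377)    [QR: 1377 ≡ 1 mod 4, sign kept]
  = -(311 / 1377)    [5819 ≡ 311 mod 1377]
  = -(1377 / 311)    [QR: 1377 ≡ 1 mod 4, sign kept]
  = -(133 / 311)    [1377 ≡ 133 mod 311]
  = -(311 / 133)    [QR: 133 ≡ 1 mod 4, sign kept]
  = -(45 / 133)    [311 ≡ 45 mod 133]
  = -(133 / 45)    [QR: 45 ≡ 1 mod 4, sign kept]
  = -(43 / 45)    [133 ≡ 43 mod 45]
  = -(45 / 43)    [QR: 45 ≡ 1 mod 4, sign kept]
  = -(2 / 43)    [45 ≡ 2 mod 43]
  = (1 / 43)    [43 ≡ 3 mod 8 ⇒ (2 / 43) = -1]
  = 1    [(1 / 43) = 1]

1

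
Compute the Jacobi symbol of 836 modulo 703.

0

(836|703)
  = (133|703)    [836 ≡ 133 mod 703]
  = (703|133)    [QR: 133 ≡ 1 mod 4, sign kept]
  = (38|133)    [703 ≡ 38 mod 133]
  = -(19|133)    [133 ≡ 5 mod 8 ⇒ (2|133) = -1]
  = -(133|19)    [QR: 133 ≡ 1 mod 4, sign kept]
  = -(0|19)    [133 ≡ 0 mod 19]
  = 0    [numerator 0, gcd > 1]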